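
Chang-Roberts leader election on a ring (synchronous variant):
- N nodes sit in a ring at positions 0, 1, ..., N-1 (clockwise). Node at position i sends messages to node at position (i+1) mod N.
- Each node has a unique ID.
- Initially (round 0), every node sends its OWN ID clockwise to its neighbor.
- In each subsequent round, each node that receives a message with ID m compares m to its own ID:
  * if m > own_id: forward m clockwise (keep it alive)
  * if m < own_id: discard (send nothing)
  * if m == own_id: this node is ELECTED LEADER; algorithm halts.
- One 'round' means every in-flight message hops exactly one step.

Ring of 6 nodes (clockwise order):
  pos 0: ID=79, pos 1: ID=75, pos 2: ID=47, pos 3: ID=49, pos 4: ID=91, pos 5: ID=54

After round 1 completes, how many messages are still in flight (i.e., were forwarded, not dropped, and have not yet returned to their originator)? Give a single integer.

Answer: 3

Derivation:
Round 1: pos1(id75) recv 79: fwd; pos2(id47) recv 75: fwd; pos3(id49) recv 47: drop; pos4(id91) recv 49: drop; pos5(id54) recv 91: fwd; pos0(id79) recv 54: drop
After round 1: 3 messages still in flight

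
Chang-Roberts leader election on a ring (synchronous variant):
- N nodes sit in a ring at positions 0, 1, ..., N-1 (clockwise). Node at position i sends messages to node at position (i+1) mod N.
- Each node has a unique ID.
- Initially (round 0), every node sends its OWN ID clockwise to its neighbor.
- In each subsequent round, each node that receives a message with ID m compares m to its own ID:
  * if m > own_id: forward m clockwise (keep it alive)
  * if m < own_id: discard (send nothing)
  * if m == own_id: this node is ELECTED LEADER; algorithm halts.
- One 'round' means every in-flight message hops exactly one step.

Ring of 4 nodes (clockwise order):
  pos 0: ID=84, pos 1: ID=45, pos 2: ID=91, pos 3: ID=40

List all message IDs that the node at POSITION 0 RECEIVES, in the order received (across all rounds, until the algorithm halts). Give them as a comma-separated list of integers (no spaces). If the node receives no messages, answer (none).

Answer: 40,91

Derivation:
Round 1: pos1(id45) recv 84: fwd; pos2(id91) recv 45: drop; pos3(id40) recv 91: fwd; pos0(id84) recv 40: drop
Round 2: pos2(id91) recv 84: drop; pos0(id84) recv 91: fwd
Round 3: pos1(id45) recv 91: fwd
Round 4: pos2(id91) recv 91: ELECTED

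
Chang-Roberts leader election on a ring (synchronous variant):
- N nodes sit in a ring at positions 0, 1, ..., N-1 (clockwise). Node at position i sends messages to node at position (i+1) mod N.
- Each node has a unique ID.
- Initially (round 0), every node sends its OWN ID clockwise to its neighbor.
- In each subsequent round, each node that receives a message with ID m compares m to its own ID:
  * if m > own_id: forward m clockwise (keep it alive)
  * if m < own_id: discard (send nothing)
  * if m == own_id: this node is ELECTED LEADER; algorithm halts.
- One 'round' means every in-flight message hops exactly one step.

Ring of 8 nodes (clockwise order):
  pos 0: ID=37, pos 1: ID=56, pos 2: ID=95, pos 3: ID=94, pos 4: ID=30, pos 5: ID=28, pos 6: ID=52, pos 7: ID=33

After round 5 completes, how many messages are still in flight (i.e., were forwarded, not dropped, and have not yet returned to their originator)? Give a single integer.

Round 1: pos1(id56) recv 37: drop; pos2(id95) recv 56: drop; pos3(id94) recv 95: fwd; pos4(id30) recv 94: fwd; pos5(id28) recv 30: fwd; pos6(id52) recv 28: drop; pos7(id33) recv 52: fwd; pos0(id37) recv 33: drop
Round 2: pos4(id30) recv 95: fwd; pos5(id28) recv 94: fwd; pos6(id52) recv 30: drop; pos0(id37) recv 52: fwd
Round 3: pos5(id28) recv 95: fwd; pos6(id52) recv 94: fwd; pos1(id56) recv 52: drop
Round 4: pos6(id52) recv 95: fwd; pos7(id33) recv 94: fwd
Round 5: pos7(id33) recv 95: fwd; pos0(id37) recv 94: fwd
After round 5: 2 messages still in flight

Answer: 2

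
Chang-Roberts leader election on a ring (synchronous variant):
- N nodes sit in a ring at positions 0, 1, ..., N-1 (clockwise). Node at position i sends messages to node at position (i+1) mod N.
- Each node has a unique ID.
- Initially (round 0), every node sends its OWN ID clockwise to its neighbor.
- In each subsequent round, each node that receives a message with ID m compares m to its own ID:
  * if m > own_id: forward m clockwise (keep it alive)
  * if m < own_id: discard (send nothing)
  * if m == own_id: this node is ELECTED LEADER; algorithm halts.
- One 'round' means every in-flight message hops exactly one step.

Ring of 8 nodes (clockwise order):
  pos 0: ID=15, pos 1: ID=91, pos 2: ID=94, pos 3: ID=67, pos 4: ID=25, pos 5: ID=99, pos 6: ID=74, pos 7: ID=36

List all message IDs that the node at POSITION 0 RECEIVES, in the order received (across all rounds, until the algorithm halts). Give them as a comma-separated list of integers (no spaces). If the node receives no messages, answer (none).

Answer: 36,74,99

Derivation:
Round 1: pos1(id91) recv 15: drop; pos2(id94) recv 91: drop; pos3(id67) recv 94: fwd; pos4(id25) recv 67: fwd; pos5(id99) recv 25: drop; pos6(id74) recv 99: fwd; pos7(id36) recv 74: fwd; pos0(id15) recv 36: fwd
Round 2: pos4(id25) recv 94: fwd; pos5(id99) recv 67: drop; pos7(id36) recv 99: fwd; pos0(id15) recv 74: fwd; pos1(id91) recv 36: drop
Round 3: pos5(id99) recv 94: drop; pos0(id15) recv 99: fwd; pos1(id91) recv 74: drop
Round 4: pos1(id91) recv 99: fwd
Round 5: pos2(id94) recv 99: fwd
Round 6: pos3(id67) recv 99: fwd
Round 7: pos4(id25) recv 99: fwd
Round 8: pos5(id99) recv 99: ELECTED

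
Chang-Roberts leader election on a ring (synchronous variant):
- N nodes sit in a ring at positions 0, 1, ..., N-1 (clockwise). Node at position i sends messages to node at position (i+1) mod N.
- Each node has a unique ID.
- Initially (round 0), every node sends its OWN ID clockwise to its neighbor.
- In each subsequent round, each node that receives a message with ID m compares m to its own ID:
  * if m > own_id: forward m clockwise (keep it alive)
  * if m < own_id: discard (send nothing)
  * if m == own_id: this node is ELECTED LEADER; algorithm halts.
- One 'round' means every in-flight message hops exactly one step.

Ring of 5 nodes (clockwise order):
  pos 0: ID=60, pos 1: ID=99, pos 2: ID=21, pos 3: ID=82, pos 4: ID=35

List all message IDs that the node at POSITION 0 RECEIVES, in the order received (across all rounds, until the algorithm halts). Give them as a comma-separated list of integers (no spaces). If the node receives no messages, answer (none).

Answer: 35,82,99

Derivation:
Round 1: pos1(id99) recv 60: drop; pos2(id21) recv 99: fwd; pos3(id82) recv 21: drop; pos4(id35) recv 82: fwd; pos0(id60) recv 35: drop
Round 2: pos3(id82) recv 99: fwd; pos0(id60) recv 82: fwd
Round 3: pos4(id35) recv 99: fwd; pos1(id99) recv 82: drop
Round 4: pos0(id60) recv 99: fwd
Round 5: pos1(id99) recv 99: ELECTED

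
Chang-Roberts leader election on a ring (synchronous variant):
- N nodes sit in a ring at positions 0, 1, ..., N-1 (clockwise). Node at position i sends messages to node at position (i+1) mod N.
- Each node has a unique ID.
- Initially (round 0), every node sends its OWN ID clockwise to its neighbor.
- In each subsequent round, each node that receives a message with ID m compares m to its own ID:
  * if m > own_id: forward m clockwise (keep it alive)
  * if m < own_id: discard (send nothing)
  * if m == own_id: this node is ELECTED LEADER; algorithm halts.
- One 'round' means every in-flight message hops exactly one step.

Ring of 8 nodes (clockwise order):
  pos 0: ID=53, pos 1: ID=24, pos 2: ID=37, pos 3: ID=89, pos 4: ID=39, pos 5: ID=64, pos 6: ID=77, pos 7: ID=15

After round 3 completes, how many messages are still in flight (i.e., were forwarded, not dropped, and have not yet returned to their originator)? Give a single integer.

Answer: 2

Derivation:
Round 1: pos1(id24) recv 53: fwd; pos2(id37) recv 24: drop; pos3(id89) recv 37: drop; pos4(id39) recv 89: fwd; pos5(id64) recv 39: drop; pos6(id77) recv 64: drop; pos7(id15) recv 77: fwd; pos0(id53) recv 15: drop
Round 2: pos2(id37) recv 53: fwd; pos5(id64) recv 89: fwd; pos0(id53) recv 77: fwd
Round 3: pos3(id89) recv 53: drop; pos6(id77) recv 89: fwd; pos1(id24) recv 77: fwd
After round 3: 2 messages still in flight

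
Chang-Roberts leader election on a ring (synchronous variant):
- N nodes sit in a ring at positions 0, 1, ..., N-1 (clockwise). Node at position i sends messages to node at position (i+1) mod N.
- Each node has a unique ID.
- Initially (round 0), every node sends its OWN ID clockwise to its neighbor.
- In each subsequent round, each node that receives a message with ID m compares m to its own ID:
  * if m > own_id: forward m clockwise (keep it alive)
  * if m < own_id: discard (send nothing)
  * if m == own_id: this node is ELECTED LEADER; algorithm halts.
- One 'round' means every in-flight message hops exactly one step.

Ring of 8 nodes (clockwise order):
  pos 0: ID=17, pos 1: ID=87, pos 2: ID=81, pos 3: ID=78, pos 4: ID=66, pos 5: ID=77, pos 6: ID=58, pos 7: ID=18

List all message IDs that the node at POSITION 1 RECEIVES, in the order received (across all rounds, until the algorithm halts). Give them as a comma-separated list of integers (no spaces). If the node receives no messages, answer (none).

Round 1: pos1(id87) recv 17: drop; pos2(id81) recv 87: fwd; pos3(id78) recv 81: fwd; pos4(id66) recv 78: fwd; pos5(id77) recv 66: drop; pos6(id58) recv 77: fwd; pos7(id18) recv 58: fwd; pos0(id17) recv 18: fwd
Round 2: pos3(id78) recv 87: fwd; pos4(id66) recv 81: fwd; pos5(id77) recv 78: fwd; pos7(id18) recv 77: fwd; pos0(id17) recv 58: fwd; pos1(id87) recv 18: drop
Round 3: pos4(id66) recv 87: fwd; pos5(id77) recv 81: fwd; pos6(id58) recv 78: fwd; pos0(id17) recv 77: fwd; pos1(id87) recv 58: drop
Round 4: pos5(id77) recv 87: fwd; pos6(id58) recv 81: fwd; pos7(id18) recv 78: fwd; pos1(id87) recv 77: drop
Round 5: pos6(id58) recv 87: fwd; pos7(id18) recv 81: fwd; pos0(id17) recv 78: fwd
Round 6: pos7(id18) recv 87: fwd; pos0(id17) recv 81: fwd; pos1(id87) recv 78: drop
Round 7: pos0(id17) recv 87: fwd; pos1(id87) recv 81: drop
Round 8: pos1(id87) recv 87: ELECTED

Answer: 17,18,58,77,78,81,87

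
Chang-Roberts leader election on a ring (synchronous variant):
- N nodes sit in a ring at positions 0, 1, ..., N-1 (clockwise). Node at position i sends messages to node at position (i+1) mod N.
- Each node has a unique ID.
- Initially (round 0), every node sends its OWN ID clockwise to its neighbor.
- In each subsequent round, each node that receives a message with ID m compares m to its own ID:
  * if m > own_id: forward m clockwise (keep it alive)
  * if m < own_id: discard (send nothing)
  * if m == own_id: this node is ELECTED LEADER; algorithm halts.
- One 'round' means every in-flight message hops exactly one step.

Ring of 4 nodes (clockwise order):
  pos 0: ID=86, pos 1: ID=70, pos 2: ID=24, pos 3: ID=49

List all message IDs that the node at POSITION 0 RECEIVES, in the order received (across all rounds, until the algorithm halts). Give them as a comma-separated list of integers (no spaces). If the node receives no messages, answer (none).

Round 1: pos1(id70) recv 86: fwd; pos2(id24) recv 70: fwd; pos3(id49) recv 24: drop; pos0(id86) recv 49: drop
Round 2: pos2(id24) recv 86: fwd; pos3(id49) recv 70: fwd
Round 3: pos3(id49) recv 86: fwd; pos0(id86) recv 70: drop
Round 4: pos0(id86) recv 86: ELECTED

Answer: 49,70,86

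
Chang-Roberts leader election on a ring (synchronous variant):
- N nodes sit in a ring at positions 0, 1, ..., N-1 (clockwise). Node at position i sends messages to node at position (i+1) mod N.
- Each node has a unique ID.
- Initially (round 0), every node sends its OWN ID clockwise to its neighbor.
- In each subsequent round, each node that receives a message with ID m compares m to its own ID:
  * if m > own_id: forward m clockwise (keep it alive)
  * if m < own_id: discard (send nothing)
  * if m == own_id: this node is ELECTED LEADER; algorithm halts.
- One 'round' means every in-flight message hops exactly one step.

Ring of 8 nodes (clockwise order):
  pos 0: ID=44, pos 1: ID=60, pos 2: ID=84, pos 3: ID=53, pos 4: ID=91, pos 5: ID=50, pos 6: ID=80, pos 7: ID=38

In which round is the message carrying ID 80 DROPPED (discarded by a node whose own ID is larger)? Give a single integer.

Round 1: pos1(id60) recv 44: drop; pos2(id84) recv 60: drop; pos3(id53) recv 84: fwd; pos4(id91) recv 53: drop; pos5(id50) recv 91: fwd; pos6(id80) recv 50: drop; pos7(id38) recv 80: fwd; pos0(id44) recv 38: drop
Round 2: pos4(id91) recv 84: drop; pos6(id80) recv 91: fwd; pos0(id44) recv 80: fwd
Round 3: pos7(id38) recv 91: fwd; pos1(id60) recv 80: fwd
Round 4: pos0(id44) recv 91: fwd; pos2(id84) recv 80: drop
Round 5: pos1(id60) recv 91: fwd
Round 6: pos2(id84) recv 91: fwd
Round 7: pos3(id53) recv 91: fwd
Round 8: pos4(id91) recv 91: ELECTED
Message ID 80 originates at pos 6; dropped at pos 2 in round 4

Answer: 4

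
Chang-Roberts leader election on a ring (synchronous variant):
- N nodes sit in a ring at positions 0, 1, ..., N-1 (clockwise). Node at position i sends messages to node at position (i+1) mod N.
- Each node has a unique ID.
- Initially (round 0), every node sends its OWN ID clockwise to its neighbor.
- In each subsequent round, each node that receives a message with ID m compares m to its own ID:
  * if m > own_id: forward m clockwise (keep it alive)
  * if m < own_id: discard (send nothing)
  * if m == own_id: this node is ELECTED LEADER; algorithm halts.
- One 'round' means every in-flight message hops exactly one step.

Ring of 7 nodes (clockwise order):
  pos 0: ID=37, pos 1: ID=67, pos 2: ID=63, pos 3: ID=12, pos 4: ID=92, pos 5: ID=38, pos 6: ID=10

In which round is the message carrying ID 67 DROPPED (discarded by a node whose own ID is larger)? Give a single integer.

Answer: 3

Derivation:
Round 1: pos1(id67) recv 37: drop; pos2(id63) recv 67: fwd; pos3(id12) recv 63: fwd; pos4(id92) recv 12: drop; pos5(id38) recv 92: fwd; pos6(id10) recv 38: fwd; pos0(id37) recv 10: drop
Round 2: pos3(id12) recv 67: fwd; pos4(id92) recv 63: drop; pos6(id10) recv 92: fwd; pos0(id37) recv 38: fwd
Round 3: pos4(id92) recv 67: drop; pos0(id37) recv 92: fwd; pos1(id67) recv 38: drop
Round 4: pos1(id67) recv 92: fwd
Round 5: pos2(id63) recv 92: fwd
Round 6: pos3(id12) recv 92: fwd
Round 7: pos4(id92) recv 92: ELECTED
Message ID 67 originates at pos 1; dropped at pos 4 in round 3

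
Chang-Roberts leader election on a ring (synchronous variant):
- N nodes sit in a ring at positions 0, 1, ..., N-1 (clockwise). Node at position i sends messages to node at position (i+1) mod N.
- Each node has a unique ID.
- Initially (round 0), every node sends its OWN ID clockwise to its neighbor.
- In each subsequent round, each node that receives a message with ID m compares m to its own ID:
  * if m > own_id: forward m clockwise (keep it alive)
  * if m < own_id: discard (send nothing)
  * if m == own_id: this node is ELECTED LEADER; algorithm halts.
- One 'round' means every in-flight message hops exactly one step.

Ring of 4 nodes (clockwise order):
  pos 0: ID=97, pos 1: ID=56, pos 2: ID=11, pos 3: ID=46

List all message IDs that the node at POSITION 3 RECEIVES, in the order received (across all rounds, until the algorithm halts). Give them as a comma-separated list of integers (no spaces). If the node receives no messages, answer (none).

Round 1: pos1(id56) recv 97: fwd; pos2(id11) recv 56: fwd; pos3(id46) recv 11: drop; pos0(id97) recv 46: drop
Round 2: pos2(id11) recv 97: fwd; pos3(id46) recv 56: fwd
Round 3: pos3(id46) recv 97: fwd; pos0(id97) recv 56: drop
Round 4: pos0(id97) recv 97: ELECTED

Answer: 11,56,97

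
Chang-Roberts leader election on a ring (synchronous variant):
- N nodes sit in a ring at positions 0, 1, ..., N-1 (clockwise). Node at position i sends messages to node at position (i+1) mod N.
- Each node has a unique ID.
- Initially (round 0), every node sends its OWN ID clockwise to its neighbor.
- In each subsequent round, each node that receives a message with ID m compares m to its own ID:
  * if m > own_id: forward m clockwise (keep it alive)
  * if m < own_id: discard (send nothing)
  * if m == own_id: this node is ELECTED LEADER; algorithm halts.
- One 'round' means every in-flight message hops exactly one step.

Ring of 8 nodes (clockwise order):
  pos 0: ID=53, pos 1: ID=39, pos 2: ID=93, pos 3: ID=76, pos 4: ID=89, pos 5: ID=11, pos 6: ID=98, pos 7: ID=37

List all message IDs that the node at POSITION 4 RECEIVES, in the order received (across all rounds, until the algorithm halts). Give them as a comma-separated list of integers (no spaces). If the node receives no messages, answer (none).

Answer: 76,93,98

Derivation:
Round 1: pos1(id39) recv 53: fwd; pos2(id93) recv 39: drop; pos3(id76) recv 93: fwd; pos4(id89) recv 76: drop; pos5(id11) recv 89: fwd; pos6(id98) recv 11: drop; pos7(id37) recv 98: fwd; pos0(id53) recv 37: drop
Round 2: pos2(id93) recv 53: drop; pos4(id89) recv 93: fwd; pos6(id98) recv 89: drop; pos0(id53) recv 98: fwd
Round 3: pos5(id11) recv 93: fwd; pos1(id39) recv 98: fwd
Round 4: pos6(id98) recv 93: drop; pos2(id93) recv 98: fwd
Round 5: pos3(id76) recv 98: fwd
Round 6: pos4(id89) recv 98: fwd
Round 7: pos5(id11) recv 98: fwd
Round 8: pos6(id98) recv 98: ELECTED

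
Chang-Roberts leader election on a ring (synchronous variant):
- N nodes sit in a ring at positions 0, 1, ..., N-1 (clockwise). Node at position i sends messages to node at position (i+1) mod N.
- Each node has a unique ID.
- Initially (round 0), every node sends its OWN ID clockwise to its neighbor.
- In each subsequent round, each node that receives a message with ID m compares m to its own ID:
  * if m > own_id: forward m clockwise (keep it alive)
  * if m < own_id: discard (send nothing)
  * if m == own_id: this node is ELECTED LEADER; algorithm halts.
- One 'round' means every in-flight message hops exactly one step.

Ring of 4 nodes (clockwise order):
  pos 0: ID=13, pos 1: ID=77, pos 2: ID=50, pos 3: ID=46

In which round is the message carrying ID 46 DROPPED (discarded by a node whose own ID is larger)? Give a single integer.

Round 1: pos1(id77) recv 13: drop; pos2(id50) recv 77: fwd; pos3(id46) recv 50: fwd; pos0(id13) recv 46: fwd
Round 2: pos3(id46) recv 77: fwd; pos0(id13) recv 50: fwd; pos1(id77) recv 46: drop
Round 3: pos0(id13) recv 77: fwd; pos1(id77) recv 50: drop
Round 4: pos1(id77) recv 77: ELECTED
Message ID 46 originates at pos 3; dropped at pos 1 in round 2

Answer: 2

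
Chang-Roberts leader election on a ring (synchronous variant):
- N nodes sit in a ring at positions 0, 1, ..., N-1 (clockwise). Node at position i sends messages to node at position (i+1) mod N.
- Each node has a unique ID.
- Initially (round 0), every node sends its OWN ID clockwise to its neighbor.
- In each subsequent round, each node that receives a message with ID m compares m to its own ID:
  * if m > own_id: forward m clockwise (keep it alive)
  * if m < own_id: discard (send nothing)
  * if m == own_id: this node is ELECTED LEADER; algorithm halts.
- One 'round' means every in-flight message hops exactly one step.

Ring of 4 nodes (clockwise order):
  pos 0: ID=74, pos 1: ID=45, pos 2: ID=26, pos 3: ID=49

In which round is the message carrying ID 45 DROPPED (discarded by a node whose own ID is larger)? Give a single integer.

Answer: 2

Derivation:
Round 1: pos1(id45) recv 74: fwd; pos2(id26) recv 45: fwd; pos3(id49) recv 26: drop; pos0(id74) recv 49: drop
Round 2: pos2(id26) recv 74: fwd; pos3(id49) recv 45: drop
Round 3: pos3(id49) recv 74: fwd
Round 4: pos0(id74) recv 74: ELECTED
Message ID 45 originates at pos 1; dropped at pos 3 in round 2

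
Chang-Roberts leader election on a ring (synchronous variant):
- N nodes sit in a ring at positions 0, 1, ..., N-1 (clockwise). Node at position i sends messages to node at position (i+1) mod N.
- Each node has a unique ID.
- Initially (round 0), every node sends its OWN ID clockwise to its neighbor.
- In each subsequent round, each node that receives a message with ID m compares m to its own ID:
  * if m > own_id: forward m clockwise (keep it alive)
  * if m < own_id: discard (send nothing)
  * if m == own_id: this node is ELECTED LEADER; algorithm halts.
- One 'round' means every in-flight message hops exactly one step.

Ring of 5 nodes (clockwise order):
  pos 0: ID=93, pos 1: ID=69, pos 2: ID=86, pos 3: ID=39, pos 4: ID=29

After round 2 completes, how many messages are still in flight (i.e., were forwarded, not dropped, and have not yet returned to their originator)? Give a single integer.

Answer: 2

Derivation:
Round 1: pos1(id69) recv 93: fwd; pos2(id86) recv 69: drop; pos3(id39) recv 86: fwd; pos4(id29) recv 39: fwd; pos0(id93) recv 29: drop
Round 2: pos2(id86) recv 93: fwd; pos4(id29) recv 86: fwd; pos0(id93) recv 39: drop
After round 2: 2 messages still in flight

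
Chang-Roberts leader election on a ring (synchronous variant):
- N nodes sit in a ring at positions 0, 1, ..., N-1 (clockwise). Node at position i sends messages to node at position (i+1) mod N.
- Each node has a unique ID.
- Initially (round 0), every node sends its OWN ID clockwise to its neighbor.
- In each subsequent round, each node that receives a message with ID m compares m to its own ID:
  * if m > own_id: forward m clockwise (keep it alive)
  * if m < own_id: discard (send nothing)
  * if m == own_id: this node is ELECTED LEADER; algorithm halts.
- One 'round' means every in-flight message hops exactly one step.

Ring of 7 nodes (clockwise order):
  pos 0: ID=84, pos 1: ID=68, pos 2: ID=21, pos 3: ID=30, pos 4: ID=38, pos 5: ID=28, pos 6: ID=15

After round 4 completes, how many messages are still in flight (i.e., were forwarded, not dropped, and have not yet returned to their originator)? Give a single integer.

Answer: 2

Derivation:
Round 1: pos1(id68) recv 84: fwd; pos2(id21) recv 68: fwd; pos3(id30) recv 21: drop; pos4(id38) recv 30: drop; pos5(id28) recv 38: fwd; pos6(id15) recv 28: fwd; pos0(id84) recv 15: drop
Round 2: pos2(id21) recv 84: fwd; pos3(id30) recv 68: fwd; pos6(id15) recv 38: fwd; pos0(id84) recv 28: drop
Round 3: pos3(id30) recv 84: fwd; pos4(id38) recv 68: fwd; pos0(id84) recv 38: drop
Round 4: pos4(id38) recv 84: fwd; pos5(id28) recv 68: fwd
After round 4: 2 messages still in flight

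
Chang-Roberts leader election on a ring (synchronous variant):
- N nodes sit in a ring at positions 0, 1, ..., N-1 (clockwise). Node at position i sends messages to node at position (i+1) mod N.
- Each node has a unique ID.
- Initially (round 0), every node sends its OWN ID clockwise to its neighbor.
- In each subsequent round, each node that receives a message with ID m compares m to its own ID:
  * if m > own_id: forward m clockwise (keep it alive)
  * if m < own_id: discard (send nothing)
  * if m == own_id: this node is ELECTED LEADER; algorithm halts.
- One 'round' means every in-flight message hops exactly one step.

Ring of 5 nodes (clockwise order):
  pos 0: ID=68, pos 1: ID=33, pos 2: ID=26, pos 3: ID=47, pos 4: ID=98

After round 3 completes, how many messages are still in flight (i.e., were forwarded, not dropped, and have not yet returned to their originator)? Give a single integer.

Round 1: pos1(id33) recv 68: fwd; pos2(id26) recv 33: fwd; pos3(id47) recv 26: drop; pos4(id98) recv 47: drop; pos0(id68) recv 98: fwd
Round 2: pos2(id26) recv 68: fwd; pos3(id47) recv 33: drop; pos1(id33) recv 98: fwd
Round 3: pos3(id47) recv 68: fwd; pos2(id26) recv 98: fwd
After round 3: 2 messages still in flight

Answer: 2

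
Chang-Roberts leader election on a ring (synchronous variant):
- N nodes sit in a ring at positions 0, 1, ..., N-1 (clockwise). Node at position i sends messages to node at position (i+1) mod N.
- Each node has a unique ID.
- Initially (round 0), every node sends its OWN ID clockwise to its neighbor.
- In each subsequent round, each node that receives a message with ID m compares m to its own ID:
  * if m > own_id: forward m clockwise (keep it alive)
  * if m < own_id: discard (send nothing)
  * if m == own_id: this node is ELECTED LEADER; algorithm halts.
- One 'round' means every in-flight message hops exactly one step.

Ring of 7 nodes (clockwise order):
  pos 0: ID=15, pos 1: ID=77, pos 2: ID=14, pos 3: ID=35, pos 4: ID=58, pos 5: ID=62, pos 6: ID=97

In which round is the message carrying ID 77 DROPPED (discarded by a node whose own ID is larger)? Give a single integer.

Round 1: pos1(id77) recv 15: drop; pos2(id14) recv 77: fwd; pos3(id35) recv 14: drop; pos4(id58) recv 35: drop; pos5(id62) recv 58: drop; pos6(id97) recv 62: drop; pos0(id15) recv 97: fwd
Round 2: pos3(id35) recv 77: fwd; pos1(id77) recv 97: fwd
Round 3: pos4(id58) recv 77: fwd; pos2(id14) recv 97: fwd
Round 4: pos5(id62) recv 77: fwd; pos3(id35) recv 97: fwd
Round 5: pos6(id97) recv 77: drop; pos4(id58) recv 97: fwd
Round 6: pos5(id62) recv 97: fwd
Round 7: pos6(id97) recv 97: ELECTED
Message ID 77 originates at pos 1; dropped at pos 6 in round 5

Answer: 5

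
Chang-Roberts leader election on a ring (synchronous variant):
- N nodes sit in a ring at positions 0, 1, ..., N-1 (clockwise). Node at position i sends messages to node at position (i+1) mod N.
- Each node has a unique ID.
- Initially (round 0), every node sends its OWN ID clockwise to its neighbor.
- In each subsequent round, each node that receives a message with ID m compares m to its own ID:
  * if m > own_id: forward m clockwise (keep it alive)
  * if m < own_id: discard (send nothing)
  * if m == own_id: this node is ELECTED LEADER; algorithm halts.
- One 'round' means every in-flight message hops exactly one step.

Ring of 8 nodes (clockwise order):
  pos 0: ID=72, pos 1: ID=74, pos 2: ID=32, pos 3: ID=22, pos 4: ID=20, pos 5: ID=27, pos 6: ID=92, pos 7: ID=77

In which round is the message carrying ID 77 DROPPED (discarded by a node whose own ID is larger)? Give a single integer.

Answer: 7

Derivation:
Round 1: pos1(id74) recv 72: drop; pos2(id32) recv 74: fwd; pos3(id22) recv 32: fwd; pos4(id20) recv 22: fwd; pos5(id27) recv 20: drop; pos6(id92) recv 27: drop; pos7(id77) recv 92: fwd; pos0(id72) recv 77: fwd
Round 2: pos3(id22) recv 74: fwd; pos4(id20) recv 32: fwd; pos5(id27) recv 22: drop; pos0(id72) recv 92: fwd; pos1(id74) recv 77: fwd
Round 3: pos4(id20) recv 74: fwd; pos5(id27) recv 32: fwd; pos1(id74) recv 92: fwd; pos2(id32) recv 77: fwd
Round 4: pos5(id27) recv 74: fwd; pos6(id92) recv 32: drop; pos2(id32) recv 92: fwd; pos3(id22) recv 77: fwd
Round 5: pos6(id92) recv 74: drop; pos3(id22) recv 92: fwd; pos4(id20) recv 77: fwd
Round 6: pos4(id20) recv 92: fwd; pos5(id27) recv 77: fwd
Round 7: pos5(id27) recv 92: fwd; pos6(id92) recv 77: drop
Round 8: pos6(id92) recv 92: ELECTED
Message ID 77 originates at pos 7; dropped at pos 6 in round 7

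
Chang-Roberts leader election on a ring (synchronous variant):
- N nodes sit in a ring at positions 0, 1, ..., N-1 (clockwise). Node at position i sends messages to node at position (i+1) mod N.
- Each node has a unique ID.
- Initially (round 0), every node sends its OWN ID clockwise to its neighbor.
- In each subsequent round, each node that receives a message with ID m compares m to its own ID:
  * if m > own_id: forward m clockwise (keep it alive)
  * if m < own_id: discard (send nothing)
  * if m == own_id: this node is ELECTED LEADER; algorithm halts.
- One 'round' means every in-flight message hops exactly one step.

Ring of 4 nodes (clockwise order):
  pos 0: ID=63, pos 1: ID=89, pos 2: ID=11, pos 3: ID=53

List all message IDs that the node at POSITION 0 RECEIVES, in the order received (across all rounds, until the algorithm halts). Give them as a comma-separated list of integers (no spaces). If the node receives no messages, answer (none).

Answer: 53,89

Derivation:
Round 1: pos1(id89) recv 63: drop; pos2(id11) recv 89: fwd; pos3(id53) recv 11: drop; pos0(id63) recv 53: drop
Round 2: pos3(id53) recv 89: fwd
Round 3: pos0(id63) recv 89: fwd
Round 4: pos1(id89) recv 89: ELECTED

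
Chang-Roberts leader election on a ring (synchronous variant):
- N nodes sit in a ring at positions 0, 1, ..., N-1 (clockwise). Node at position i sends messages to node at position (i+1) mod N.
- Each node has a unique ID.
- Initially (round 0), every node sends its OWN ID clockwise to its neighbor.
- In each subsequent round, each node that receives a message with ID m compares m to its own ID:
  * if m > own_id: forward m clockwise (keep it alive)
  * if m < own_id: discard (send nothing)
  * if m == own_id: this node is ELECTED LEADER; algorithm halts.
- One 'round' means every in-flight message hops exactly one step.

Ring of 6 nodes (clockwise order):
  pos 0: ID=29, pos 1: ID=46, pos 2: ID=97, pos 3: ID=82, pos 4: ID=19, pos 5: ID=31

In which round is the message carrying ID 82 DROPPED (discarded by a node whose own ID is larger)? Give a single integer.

Round 1: pos1(id46) recv 29: drop; pos2(id97) recv 46: drop; pos3(id82) recv 97: fwd; pos4(id19) recv 82: fwd; pos5(id31) recv 19: drop; pos0(id29) recv 31: fwd
Round 2: pos4(id19) recv 97: fwd; pos5(id31) recv 82: fwd; pos1(id46) recv 31: drop
Round 3: pos5(id31) recv 97: fwd; pos0(id29) recv 82: fwd
Round 4: pos0(id29) recv 97: fwd; pos1(id46) recv 82: fwd
Round 5: pos1(id46) recv 97: fwd; pos2(id97) recv 82: drop
Round 6: pos2(id97) recv 97: ELECTED
Message ID 82 originates at pos 3; dropped at pos 2 in round 5

Answer: 5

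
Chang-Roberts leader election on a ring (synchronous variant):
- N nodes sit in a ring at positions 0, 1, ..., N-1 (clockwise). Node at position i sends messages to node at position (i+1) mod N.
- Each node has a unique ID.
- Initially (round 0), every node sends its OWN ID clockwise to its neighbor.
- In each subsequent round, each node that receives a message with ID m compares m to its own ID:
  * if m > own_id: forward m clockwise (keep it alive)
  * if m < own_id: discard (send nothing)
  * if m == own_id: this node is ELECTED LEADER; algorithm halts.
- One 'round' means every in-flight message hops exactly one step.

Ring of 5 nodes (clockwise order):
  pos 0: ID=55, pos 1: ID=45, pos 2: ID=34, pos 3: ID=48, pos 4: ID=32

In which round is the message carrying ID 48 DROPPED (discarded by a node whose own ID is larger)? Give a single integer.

Answer: 2

Derivation:
Round 1: pos1(id45) recv 55: fwd; pos2(id34) recv 45: fwd; pos3(id48) recv 34: drop; pos4(id32) recv 48: fwd; pos0(id55) recv 32: drop
Round 2: pos2(id34) recv 55: fwd; pos3(id48) recv 45: drop; pos0(id55) recv 48: drop
Round 3: pos3(id48) recv 55: fwd
Round 4: pos4(id32) recv 55: fwd
Round 5: pos0(id55) recv 55: ELECTED
Message ID 48 originates at pos 3; dropped at pos 0 in round 2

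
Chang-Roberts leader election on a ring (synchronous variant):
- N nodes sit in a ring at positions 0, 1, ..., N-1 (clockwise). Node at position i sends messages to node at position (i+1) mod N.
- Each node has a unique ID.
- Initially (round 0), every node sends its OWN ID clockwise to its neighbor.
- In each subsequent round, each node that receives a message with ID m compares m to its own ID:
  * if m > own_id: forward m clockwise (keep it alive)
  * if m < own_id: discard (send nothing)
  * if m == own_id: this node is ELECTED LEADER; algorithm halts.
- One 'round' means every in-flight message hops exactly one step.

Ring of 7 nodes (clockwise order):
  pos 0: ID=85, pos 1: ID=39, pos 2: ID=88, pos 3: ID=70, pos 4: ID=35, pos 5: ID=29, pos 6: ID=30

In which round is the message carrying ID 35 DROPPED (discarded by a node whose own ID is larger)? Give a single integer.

Round 1: pos1(id39) recv 85: fwd; pos2(id88) recv 39: drop; pos3(id70) recv 88: fwd; pos4(id35) recv 70: fwd; pos5(id29) recv 35: fwd; pos6(id30) recv 29: drop; pos0(id85) recv 30: drop
Round 2: pos2(id88) recv 85: drop; pos4(id35) recv 88: fwd; pos5(id29) recv 70: fwd; pos6(id30) recv 35: fwd
Round 3: pos5(id29) recv 88: fwd; pos6(id30) recv 70: fwd; pos0(id85) recv 35: drop
Round 4: pos6(id30) recv 88: fwd; pos0(id85) recv 70: drop
Round 5: pos0(id85) recv 88: fwd
Round 6: pos1(id39) recv 88: fwd
Round 7: pos2(id88) recv 88: ELECTED
Message ID 35 originates at pos 4; dropped at pos 0 in round 3

Answer: 3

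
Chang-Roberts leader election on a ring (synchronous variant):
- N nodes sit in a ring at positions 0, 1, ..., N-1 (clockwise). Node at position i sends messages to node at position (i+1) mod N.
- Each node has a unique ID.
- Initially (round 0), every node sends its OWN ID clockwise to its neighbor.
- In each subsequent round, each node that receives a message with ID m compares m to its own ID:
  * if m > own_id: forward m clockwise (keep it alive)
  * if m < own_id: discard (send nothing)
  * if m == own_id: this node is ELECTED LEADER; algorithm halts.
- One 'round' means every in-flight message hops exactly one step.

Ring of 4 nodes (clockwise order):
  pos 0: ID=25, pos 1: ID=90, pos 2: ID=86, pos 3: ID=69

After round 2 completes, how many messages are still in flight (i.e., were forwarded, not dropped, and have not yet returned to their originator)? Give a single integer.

Answer: 2

Derivation:
Round 1: pos1(id90) recv 25: drop; pos2(id86) recv 90: fwd; pos3(id69) recv 86: fwd; pos0(id25) recv 69: fwd
Round 2: pos3(id69) recv 90: fwd; pos0(id25) recv 86: fwd; pos1(id90) recv 69: drop
After round 2: 2 messages still in flight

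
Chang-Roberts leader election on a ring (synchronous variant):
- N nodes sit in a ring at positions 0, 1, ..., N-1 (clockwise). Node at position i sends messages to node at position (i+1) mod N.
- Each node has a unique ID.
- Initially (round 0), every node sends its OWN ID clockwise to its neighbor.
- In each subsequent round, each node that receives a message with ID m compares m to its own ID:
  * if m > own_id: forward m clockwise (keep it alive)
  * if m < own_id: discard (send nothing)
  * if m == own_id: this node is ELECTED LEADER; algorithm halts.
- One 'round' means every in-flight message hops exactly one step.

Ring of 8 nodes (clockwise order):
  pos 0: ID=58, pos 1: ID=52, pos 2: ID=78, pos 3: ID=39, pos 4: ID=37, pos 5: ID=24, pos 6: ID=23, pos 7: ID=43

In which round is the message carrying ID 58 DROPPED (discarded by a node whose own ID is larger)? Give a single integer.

Round 1: pos1(id52) recv 58: fwd; pos2(id78) recv 52: drop; pos3(id39) recv 78: fwd; pos4(id37) recv 39: fwd; pos5(id24) recv 37: fwd; pos6(id23) recv 24: fwd; pos7(id43) recv 23: drop; pos0(id58) recv 43: drop
Round 2: pos2(id78) recv 58: drop; pos4(id37) recv 78: fwd; pos5(id24) recv 39: fwd; pos6(id23) recv 37: fwd; pos7(id43) recv 24: drop
Round 3: pos5(id24) recv 78: fwd; pos6(id23) recv 39: fwd; pos7(id43) recv 37: drop
Round 4: pos6(id23) recv 78: fwd; pos7(id43) recv 39: drop
Round 5: pos7(id43) recv 78: fwd
Round 6: pos0(id58) recv 78: fwd
Round 7: pos1(id52) recv 78: fwd
Round 8: pos2(id78) recv 78: ELECTED
Message ID 58 originates at pos 0; dropped at pos 2 in round 2

Answer: 2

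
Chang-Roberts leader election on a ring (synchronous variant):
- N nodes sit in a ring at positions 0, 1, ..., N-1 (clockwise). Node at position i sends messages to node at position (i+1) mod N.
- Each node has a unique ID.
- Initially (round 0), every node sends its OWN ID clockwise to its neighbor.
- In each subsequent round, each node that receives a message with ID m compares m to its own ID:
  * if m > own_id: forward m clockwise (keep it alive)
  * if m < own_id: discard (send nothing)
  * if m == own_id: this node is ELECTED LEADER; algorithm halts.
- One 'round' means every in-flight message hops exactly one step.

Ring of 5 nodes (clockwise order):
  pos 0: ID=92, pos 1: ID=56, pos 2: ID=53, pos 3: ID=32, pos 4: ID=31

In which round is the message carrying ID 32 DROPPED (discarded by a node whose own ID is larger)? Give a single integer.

Answer: 2

Derivation:
Round 1: pos1(id56) recv 92: fwd; pos2(id53) recv 56: fwd; pos3(id32) recv 53: fwd; pos4(id31) recv 32: fwd; pos0(id92) recv 31: drop
Round 2: pos2(id53) recv 92: fwd; pos3(id32) recv 56: fwd; pos4(id31) recv 53: fwd; pos0(id92) recv 32: drop
Round 3: pos3(id32) recv 92: fwd; pos4(id31) recv 56: fwd; pos0(id92) recv 53: drop
Round 4: pos4(id31) recv 92: fwd; pos0(id92) recv 56: drop
Round 5: pos0(id92) recv 92: ELECTED
Message ID 32 originates at pos 3; dropped at pos 0 in round 2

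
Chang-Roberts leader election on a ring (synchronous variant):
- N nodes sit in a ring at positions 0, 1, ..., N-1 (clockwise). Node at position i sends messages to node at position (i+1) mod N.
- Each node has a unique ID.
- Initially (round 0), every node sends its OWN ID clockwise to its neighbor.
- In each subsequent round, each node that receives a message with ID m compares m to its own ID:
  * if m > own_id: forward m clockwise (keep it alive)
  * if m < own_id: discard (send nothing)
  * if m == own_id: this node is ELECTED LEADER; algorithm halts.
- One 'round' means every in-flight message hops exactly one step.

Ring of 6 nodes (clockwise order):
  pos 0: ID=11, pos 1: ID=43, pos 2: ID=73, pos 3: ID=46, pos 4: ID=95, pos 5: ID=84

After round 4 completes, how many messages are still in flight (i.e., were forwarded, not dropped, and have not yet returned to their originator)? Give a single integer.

Round 1: pos1(id43) recv 11: drop; pos2(id73) recv 43: drop; pos3(id46) recv 73: fwd; pos4(id95) recv 46: drop; pos5(id84) recv 95: fwd; pos0(id11) recv 84: fwd
Round 2: pos4(id95) recv 73: drop; pos0(id11) recv 95: fwd; pos1(id43) recv 84: fwd
Round 3: pos1(id43) recv 95: fwd; pos2(id73) recv 84: fwd
Round 4: pos2(id73) recv 95: fwd; pos3(id46) recv 84: fwd
After round 4: 2 messages still in flight

Answer: 2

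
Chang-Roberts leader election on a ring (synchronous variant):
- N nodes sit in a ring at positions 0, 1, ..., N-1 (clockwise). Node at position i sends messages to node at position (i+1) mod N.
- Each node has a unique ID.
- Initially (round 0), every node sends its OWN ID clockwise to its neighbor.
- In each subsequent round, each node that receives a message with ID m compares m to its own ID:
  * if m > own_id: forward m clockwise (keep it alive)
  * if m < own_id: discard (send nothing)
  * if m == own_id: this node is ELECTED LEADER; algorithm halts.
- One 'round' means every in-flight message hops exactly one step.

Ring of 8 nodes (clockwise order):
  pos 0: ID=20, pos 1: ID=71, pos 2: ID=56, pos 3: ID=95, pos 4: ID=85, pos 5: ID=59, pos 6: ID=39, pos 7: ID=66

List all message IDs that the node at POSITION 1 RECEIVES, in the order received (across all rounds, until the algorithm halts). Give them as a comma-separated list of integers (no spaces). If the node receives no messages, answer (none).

Answer: 20,66,85,95

Derivation:
Round 1: pos1(id71) recv 20: drop; pos2(id56) recv 71: fwd; pos3(id95) recv 56: drop; pos4(id85) recv 95: fwd; pos5(id59) recv 85: fwd; pos6(id39) recv 59: fwd; pos7(id66) recv 39: drop; pos0(id20) recv 66: fwd
Round 2: pos3(id95) recv 71: drop; pos5(id59) recv 95: fwd; pos6(id39) recv 85: fwd; pos7(id66) recv 59: drop; pos1(id71) recv 66: drop
Round 3: pos6(id39) recv 95: fwd; pos7(id66) recv 85: fwd
Round 4: pos7(id66) recv 95: fwd; pos0(id20) recv 85: fwd
Round 5: pos0(id20) recv 95: fwd; pos1(id71) recv 85: fwd
Round 6: pos1(id71) recv 95: fwd; pos2(id56) recv 85: fwd
Round 7: pos2(id56) recv 95: fwd; pos3(id95) recv 85: drop
Round 8: pos3(id95) recv 95: ELECTED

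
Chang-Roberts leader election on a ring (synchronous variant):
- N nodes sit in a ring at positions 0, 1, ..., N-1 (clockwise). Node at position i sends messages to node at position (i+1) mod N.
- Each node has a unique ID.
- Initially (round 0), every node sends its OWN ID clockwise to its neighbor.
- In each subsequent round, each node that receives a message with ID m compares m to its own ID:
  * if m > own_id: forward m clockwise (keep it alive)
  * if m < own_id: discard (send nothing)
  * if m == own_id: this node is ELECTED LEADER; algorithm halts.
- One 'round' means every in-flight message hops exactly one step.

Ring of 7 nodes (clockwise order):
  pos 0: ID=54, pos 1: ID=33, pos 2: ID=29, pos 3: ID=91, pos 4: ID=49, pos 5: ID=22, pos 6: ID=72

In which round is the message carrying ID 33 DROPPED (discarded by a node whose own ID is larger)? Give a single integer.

Answer: 2

Derivation:
Round 1: pos1(id33) recv 54: fwd; pos2(id29) recv 33: fwd; pos3(id91) recv 29: drop; pos4(id49) recv 91: fwd; pos5(id22) recv 49: fwd; pos6(id72) recv 22: drop; pos0(id54) recv 72: fwd
Round 2: pos2(id29) recv 54: fwd; pos3(id91) recv 33: drop; pos5(id22) recv 91: fwd; pos6(id72) recv 49: drop; pos1(id33) recv 72: fwd
Round 3: pos3(id91) recv 54: drop; pos6(id72) recv 91: fwd; pos2(id29) recv 72: fwd
Round 4: pos0(id54) recv 91: fwd; pos3(id91) recv 72: drop
Round 5: pos1(id33) recv 91: fwd
Round 6: pos2(id29) recv 91: fwd
Round 7: pos3(id91) recv 91: ELECTED
Message ID 33 originates at pos 1; dropped at pos 3 in round 2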